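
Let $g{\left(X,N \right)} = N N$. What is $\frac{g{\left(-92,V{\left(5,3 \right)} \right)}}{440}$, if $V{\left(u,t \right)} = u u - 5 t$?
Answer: $\frac{5}{22} \approx 0.22727$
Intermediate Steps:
$V{\left(u,t \right)} = u^{2} - 5 t$
$g{\left(X,N \right)} = N^{2}$
$\frac{g{\left(-92,V{\left(5,3 \right)} \right)}}{440} = \frac{\left(5^{2} - 15\right)^{2}}{440} = \left(25 - 15\right)^{2} \cdot \frac{1}{440} = 10^{2} \cdot \frac{1}{440} = 100 \cdot \frac{1}{440} = \frac{5}{22}$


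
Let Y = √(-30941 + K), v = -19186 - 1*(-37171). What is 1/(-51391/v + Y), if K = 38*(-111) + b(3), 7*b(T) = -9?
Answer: -6469869945/79629164741617 - 323460225*I*√1722854/79629164741617 ≈ -8.125e-5 - 0.0053318*I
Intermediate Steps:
b(T) = -9/7 (b(T) = (⅐)*(-9) = -9/7)
v = 17985 (v = -19186 + 37171 = 17985)
K = -29535/7 (K = 38*(-111) - 9/7 = -4218 - 9/7 = -29535/7 ≈ -4219.3)
Y = I*√1722854/7 (Y = √(-30941 - 29535/7) = √(-246122/7) = I*√1722854/7 ≈ 187.51*I)
1/(-51391/v + Y) = 1/(-51391/17985 + I*√1722854/7)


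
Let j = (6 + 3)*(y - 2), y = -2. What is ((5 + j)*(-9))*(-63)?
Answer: -17577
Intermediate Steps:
j = -36 (j = (6 + 3)*(-2 - 2) = 9*(-4) = -36)
((5 + j)*(-9))*(-63) = ((5 - 36)*(-9))*(-63) = -31*(-9)*(-63) = 279*(-63) = -17577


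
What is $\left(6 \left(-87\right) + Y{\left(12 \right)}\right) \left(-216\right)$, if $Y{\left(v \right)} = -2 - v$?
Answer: $115776$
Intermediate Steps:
$\left(6 \left(-87\right) + Y{\left(12 \right)}\right) \left(-216\right) = \left(6 \left(-87\right) - 14\right) \left(-216\right) = \left(-522 - 14\right) \left(-216\right) = \left(-536\right) \left(-216\right) = 115776$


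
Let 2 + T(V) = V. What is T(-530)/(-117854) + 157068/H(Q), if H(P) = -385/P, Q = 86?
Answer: -72361532426/2062445 ≈ -35085.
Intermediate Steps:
T(V) = -2 + V
T(-530)/(-117854) + 157068/H(Q) = (-2 - 530)/(-117854) + 157068/((-385/86)) = -532*(-1/117854) + 157068/((-385*1/86)) = 266/58927 + 157068/(-385/86) = 266/58927 + 157068*(-86/385) = 266/58927 - 13507848/385 = -72361532426/2062445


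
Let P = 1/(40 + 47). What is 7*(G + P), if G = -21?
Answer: -12782/87 ≈ -146.92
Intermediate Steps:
P = 1/87 ≈ 0.011494
7*(G + P) = 7*(-21 + 1/87) = 7*(-1826/87) = -12782/87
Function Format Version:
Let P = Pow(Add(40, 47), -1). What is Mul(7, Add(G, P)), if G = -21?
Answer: Rational(-12782, 87) ≈ -146.92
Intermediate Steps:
P = Rational(1, 87) (P = Pow(87, -1) = Rational(1, 87) ≈ 0.011494)
Mul(7, Add(G, P)) = Mul(7, Add(-21, Rational(1, 87))) = Mul(7, Rational(-1826, 87)) = Rational(-12782, 87)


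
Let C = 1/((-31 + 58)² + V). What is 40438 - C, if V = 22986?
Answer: 958987169/23715 ≈ 40438.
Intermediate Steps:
C = 1/23715 (C = 1/((-31 + 58)² + 22986) = 1/(27² + 22986) = 1/(729 + 22986) = 1/23715 ≈ 4.2167e-5)
40438 - C = 40438 - 1*1/23715 = 40438 - 1/23715 = 958987169/23715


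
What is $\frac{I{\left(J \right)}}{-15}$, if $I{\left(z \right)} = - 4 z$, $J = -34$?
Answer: $- \frac{136}{15} \approx -9.0667$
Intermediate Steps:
$\frac{I{\left(J \right)}}{-15} = \frac{\left(-4\right) \left(-34\right)}{-15} = 136 \left(- \frac{1}{15}\right) = - \frac{136}{15}$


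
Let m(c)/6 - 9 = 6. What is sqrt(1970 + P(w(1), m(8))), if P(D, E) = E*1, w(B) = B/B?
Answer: 2*sqrt(515) ≈ 45.387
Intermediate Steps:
w(B) = 1
m(c) = 90 (m(c) = 54 + 6*6 = 54 + 36 = 90)
P(D, E) = E
sqrt(1970 + P(w(1), m(8))) = sqrt(1970 + 90) = sqrt(2060) = 2*sqrt(515)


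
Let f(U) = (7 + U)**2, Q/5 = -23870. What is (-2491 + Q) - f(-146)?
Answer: -141162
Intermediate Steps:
Q = -119350 (Q = 5*(-23870) = -119350)
(-2491 + Q) - f(-146) = (-2491 - 119350) - (7 - 146)**2 = -121841 - 1*(-139)**2 = -121841 - 1*19321 = -121841 - 19321 = -141162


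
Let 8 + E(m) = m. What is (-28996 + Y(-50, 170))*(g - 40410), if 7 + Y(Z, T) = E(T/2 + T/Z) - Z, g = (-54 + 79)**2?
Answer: 1148966929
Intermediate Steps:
E(m) = -8 + m
g = 625 (g = 25**2 = 625)
Y(Z, T) = -15 + T/2 - Z + T/Z (Y(Z, T) = -7 + ((-8 + (T/2 + T/Z)) - Z) = -7 + ((-8 + T/2 + T/Z) - Z) = -7 + (-8 + T/2 - Z + T/Z) = -15 + T/2 - Z + T/Z)
(-28996 + Y(-50, 170))*(g - 40410) = (-28996 + (-15 + (1/2)*170 - 1*(-50) + 170/(-50)))*(625 - 40410) = (-28996 + (-15 + 85 + 50 + 170*(-1/50)))*(-39785) = (-28996 + (-15 + 85 + 50 - 17/5))*(-39785) = (-28996 + 583/5)*(-39785) = -144397/5*(-39785) = 1148966929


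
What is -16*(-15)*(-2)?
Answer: -480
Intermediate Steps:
-16*(-15)*(-2) = 240*(-2) = -480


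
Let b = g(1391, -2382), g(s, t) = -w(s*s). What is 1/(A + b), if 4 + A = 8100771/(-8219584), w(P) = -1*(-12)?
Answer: -8219584/139614115 ≈ -0.058874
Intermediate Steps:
w(P) = 12
g(s, t) = -12 (g(s, t) = -1*12 = -12)
b = -12
A = -40979107/8219584 (A = -4 + 8100771/(-8219584) = -4 + 8100771*(-1/8219584) = -4 - 8100771/8219584 = -40979107/8219584 ≈ -4.9855)
1/(A + b) = 1/(-40979107/8219584 - 12) = 1/(-139614115/8219584) = -8219584/139614115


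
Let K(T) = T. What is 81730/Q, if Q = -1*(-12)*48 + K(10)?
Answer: 40865/293 ≈ 139.47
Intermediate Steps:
Q = 586 (Q = -1*(-12)*48 + 10 = 12*48 + 10 = 576 + 10 = 586)
81730/Q = 81730/586 = 81730*(1/586) = 40865/293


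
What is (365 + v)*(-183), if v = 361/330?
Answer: -7369471/110 ≈ -66995.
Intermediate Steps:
v = 361/330 (v = 361*(1/330) = 361/330 ≈ 1.0939)
(365 + v)*(-183) = (365 + 361/330)*(-183) = (120811/330)*(-183) = -7369471/110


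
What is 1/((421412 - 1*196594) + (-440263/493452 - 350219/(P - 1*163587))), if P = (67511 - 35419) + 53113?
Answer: 19338877332/4347796877811337 ≈ 4.4480e-6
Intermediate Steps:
P = 85205 (P = 32092 + 53113 = 85205)
1/((421412 - 1*196594) + (-440263/493452 - 350219/(P - 1*163587))) = 1/((421412 - 1*196594) + (-440263/493452 - 350219/(85205 - 1*163587))) = 1/((421412 - 196594) + (-440263*1/493452 - 350219/(85205 - 163587))) = 1/(224818 + (-440263/493452 - 350219/(-78382))) = 1/(224818 + (-440263/493452 - 350219*(-1/78382))) = 1/(224818 + (-440263/493452 + 350219/78382)) = 1/(224818 + 69153785761/19338877332) = 1/(4347796877811337/19338877332) = 19338877332/4347796877811337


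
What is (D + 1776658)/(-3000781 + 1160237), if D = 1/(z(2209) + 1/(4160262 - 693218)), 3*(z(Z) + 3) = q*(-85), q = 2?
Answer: -551297747710651/571121606597456 ≈ -0.96529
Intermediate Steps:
z(Z) = -179/3 (z(Z) = -3 + (2*(-85))/3 = -3 + (⅓)*(-170) = -3 - 170/3 = -179/3)
D = -10401132/620600873 (D = 1/(-179/3 + 1/(4160262 - 693218)) = 1/(-179/3 + 1/3467044) = 1/(-620600873/10401132) = -10401132/620600873 ≈ -0.016760)
(D + 1776658)/(-3000781 + 1160237) = (-10401132/620600873 + 1776658)/(-3000781 + 1160237) = (1102595495421302/620600873)/(-1840544) = (1102595495421302/620600873)*(-1/1840544) = -551297747710651/571121606597456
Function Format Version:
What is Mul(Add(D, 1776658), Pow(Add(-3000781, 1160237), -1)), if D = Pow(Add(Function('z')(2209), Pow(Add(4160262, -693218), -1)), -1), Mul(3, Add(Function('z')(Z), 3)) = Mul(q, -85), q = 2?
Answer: Rational(-551297747710651, 571121606597456) ≈ -0.96529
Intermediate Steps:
Function('z')(Z) = Rational(-179, 3) (Function('z')(Z) = Add(-3, Mul(Rational(1, 3), Mul(2, -85))) = Add(-3, Mul(Rational(1, 3), -170)) = Add(-3, Rational(-170, 3)) = Rational(-179, 3))
D = Rational(-10401132, 620600873) (D = Pow(Add(Rational(-179, 3), Pow(Add(4160262, -693218), -1)), -1) = Pow(Add(Rational(-179, 3), Pow(3467044, -1)), -1) = Pow(Add(Rational(-179, 3), Rational(1, 3467044)), -1) = Pow(Rational(-620600873, 10401132), -1) = Rational(-10401132, 620600873) ≈ -0.016760)
Mul(Add(D, 1776658), Pow(Add(-3000781, 1160237), -1)) = Mul(Add(Rational(-10401132, 620600873), 1776658), Pow(Add(-3000781, 1160237), -1)) = Mul(Rational(1102595495421302, 620600873), Pow(-1840544, -1)) = Mul(Rational(1102595495421302, 620600873), Rational(-1, 1840544)) = Rational(-551297747710651, 571121606597456)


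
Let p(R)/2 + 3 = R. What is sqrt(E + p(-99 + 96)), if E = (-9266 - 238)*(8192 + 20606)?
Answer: 2*I*sqrt(68424051) ≈ 16544.0*I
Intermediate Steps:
p(R) = -6 + 2*R
E = -273696192 (E = -9504*28798 = -273696192)
sqrt(E + p(-99 + 96)) = sqrt(-273696192 + (-6 + 2*(-99 + 96))) = sqrt(-273696192 + (-6 + 2*(-3))) = sqrt(-273696192 + (-6 - 6)) = sqrt(-273696192 - 12) = sqrt(-273696204) = 2*I*sqrt(68424051)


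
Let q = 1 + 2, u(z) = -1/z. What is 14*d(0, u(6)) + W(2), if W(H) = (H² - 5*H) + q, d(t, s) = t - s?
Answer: -⅔ ≈ -0.66667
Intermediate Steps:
q = 3
W(H) = 3 + H² - 5*H (W(H) = (H² - 5*H) + 3 = 3 + H² - 5*H)
14*d(0, u(6)) + W(2) = 14*(0 - (-1)/6) + (3 + 2² - 5*2) = 14*(0 - (-1)/6) + (3 + 4 - 10) = 14*(0 - 1*(-⅙)) - 3 = 14*(0 + ⅙) - 3 = 14*(⅙) - 3 = 7/3 - 3 = -⅔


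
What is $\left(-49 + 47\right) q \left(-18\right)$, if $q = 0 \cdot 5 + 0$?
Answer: $0$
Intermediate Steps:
$q = 0$ ($q = 0 + 0 = 0$)
$\left(-49 + 47\right) q \left(-18\right) = \left(-49 + 47\right) 0 \left(-18\right) = \left(-2\right) 0 \left(-18\right) = 0 \left(-18\right) = 0$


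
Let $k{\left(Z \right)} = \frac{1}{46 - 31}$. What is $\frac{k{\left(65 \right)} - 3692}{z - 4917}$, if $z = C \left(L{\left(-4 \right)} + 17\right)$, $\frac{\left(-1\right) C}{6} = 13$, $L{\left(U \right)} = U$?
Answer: $\frac{55379}{88965} \approx 0.62248$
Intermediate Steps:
$C = -78$ ($C = \left(-6\right) 13 = -78$)
$k{\left(Z \right)} = \frac{1}{15}$
$z = -1014$ ($z = - 78 \left(-4 + 17\right) = \left(-78\right) 13 = -1014$)
$\frac{k{\left(65 \right)} - 3692}{z - 4917} = \frac{\frac{1}{15} - 3692}{-1014 - 4917} = - \frac{55379}{15 \left(-5931\right)} = \left(- \frac{55379}{15}\right) \left(- \frac{1}{5931}\right) = \frac{55379}{88965}$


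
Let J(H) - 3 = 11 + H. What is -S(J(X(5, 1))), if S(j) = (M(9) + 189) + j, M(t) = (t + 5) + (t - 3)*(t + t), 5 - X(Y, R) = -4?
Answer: -334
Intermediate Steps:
X(Y, R) = 9 (X(Y, R) = 5 - 1*(-4) = 5 + 4 = 9)
M(t) = 5 + t + 2*t*(-3 + t) (M(t) = (5 + t) + (-3 + t)*(2*t) = (5 + t) + 2*t*(-3 + t) = 5 + t + 2*t*(-3 + t))
J(H) = 14 + H (J(H) = 3 + (11 + H) = 14 + H)
S(j) = 311 + j (S(j) = ((5 - 5*9 + 2*9**2) + 189) + j = ((5 - 45 + 2*81) + 189) + j = ((5 - 45 + 162) + 189) + j = (122 + 189) + j = 311 + j)
-S(J(X(5, 1))) = -(311 + (14 + 9)) = -(311 + 23) = -1*334 = -334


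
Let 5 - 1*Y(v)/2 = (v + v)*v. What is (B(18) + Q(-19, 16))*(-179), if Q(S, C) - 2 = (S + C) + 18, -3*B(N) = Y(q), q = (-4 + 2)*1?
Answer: -3401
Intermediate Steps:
q = -2 (q = -2*1 = -2)
Y(v) = 10 - 4*v² (Y(v) = 10 - 2*(v + v)*v = 10 - 2*2*v*v = 10 - 4*v²)
B(N) = 2 (B(N) = -(10 - 4*(-2)²)/3 = -(10 - 4*4)/3 = -(10 - 16)/3 = -⅓*(-6) = 2)
Q(S, C) = 20 + C + S (Q(S, C) = 2 + ((S + C) + 18) = 2 + ((C + S) + 18) = 2 + (18 + C + S) = 20 + C + S)
(B(18) + Q(-19, 16))*(-179) = (2 + (20 + 16 - 19))*(-179) = (2 + 17)*(-179) = 19*(-179) = -3401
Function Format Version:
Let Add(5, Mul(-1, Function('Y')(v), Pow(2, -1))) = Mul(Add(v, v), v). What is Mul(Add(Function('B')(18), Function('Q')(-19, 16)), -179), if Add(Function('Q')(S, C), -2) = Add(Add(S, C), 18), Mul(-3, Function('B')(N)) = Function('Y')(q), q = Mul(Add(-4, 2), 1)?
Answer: -3401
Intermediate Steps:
q = -2 (q = Mul(-2, 1) = -2)
Function('Y')(v) = Add(10, Mul(-4, Pow(v, 2))) (Function('Y')(v) = Add(10, Mul(-2, Mul(Add(v, v), v))) = Add(10, Mul(-2, Mul(Mul(2, v), v))) = Add(10, Mul(-2, Mul(2, Pow(v, 2)))) = Add(10, Mul(-4, Pow(v, 2))))
Function('B')(N) = 2 (Function('B')(N) = Mul(Rational(-1, 3), Add(10, Mul(-4, Pow(-2, 2)))) = Mul(Rational(-1, 3), Add(10, Mul(-4, 4))) = Mul(Rational(-1, 3), Add(10, -16)) = Mul(Rational(-1, 3), -6) = 2)
Function('Q')(S, C) = Add(20, C, S) (Function('Q')(S, C) = Add(2, Add(Add(S, C), 18)) = Add(2, Add(Add(C, S), 18)) = Add(2, Add(18, C, S)) = Add(20, C, S))
Mul(Add(Function('B')(18), Function('Q')(-19, 16)), -179) = Mul(Add(2, Add(20, 16, -19)), -179) = Mul(Add(2, 17), -179) = Mul(19, -179) = -3401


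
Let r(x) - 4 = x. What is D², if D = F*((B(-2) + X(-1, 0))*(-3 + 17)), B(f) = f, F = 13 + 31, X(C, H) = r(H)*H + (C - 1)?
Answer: 6071296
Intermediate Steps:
r(x) = 4 + x
X(C, H) = -1 + C + H*(4 + H) (X(C, H) = (4 + H)*H + (C - 1) = H*(4 + H) + (-1 + C) = -1 + C + H*(4 + H))
F = 44
D = -2464 (D = 44*((-2 + (-1 - 1 + 0*(4 + 0)))*(-3 + 17)) = 44*((-2 + (-1 - 1 + 0*4))*14) = 44*((-2 + (-1 - 1 + 0))*14) = 44*((-2 - 2)*14) = 44*(-4*14) = 44*(-56) = -2464)
D² = (-2464)² = 6071296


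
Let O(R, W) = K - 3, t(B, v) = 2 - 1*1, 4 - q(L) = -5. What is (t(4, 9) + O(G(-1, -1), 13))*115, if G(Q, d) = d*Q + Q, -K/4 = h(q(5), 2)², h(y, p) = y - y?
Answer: -230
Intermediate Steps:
q(L) = 9 (q(L) = 4 - 1*(-5) = 4 + 5 = 9)
h(y, p) = 0
K = 0 (K = -4*0² = -4*0 = 0)
t(B, v) = 1 (t(B, v) = 2 - 1 = 1)
G(Q, d) = Q + Q*d (G(Q, d) = Q*d + Q = Q + Q*d)
O(R, W) = -3 (O(R, W) = 0 - 3 = -3)
(t(4, 9) + O(G(-1, -1), 13))*115 = (1 - 3)*115 = -2*115 = -230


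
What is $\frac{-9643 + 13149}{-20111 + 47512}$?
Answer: $\frac{3506}{27401} \approx 0.12795$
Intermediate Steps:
$\frac{-9643 + 13149}{-20111 + 47512} = \frac{3506}{27401}$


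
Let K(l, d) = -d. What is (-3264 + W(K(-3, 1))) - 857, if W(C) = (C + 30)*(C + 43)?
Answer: -2903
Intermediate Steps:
W(C) = (30 + C)*(43 + C)
(-3264 + W(K(-3, 1))) - 857 = (-3264 + (1290 + (-1*1)² + 73*(-1*1))) - 857 = (-3264 + (1290 + (-1)² + 73*(-1))) - 857 = (-3264 + (1290 + 1 - 73)) - 857 = (-3264 + 1218) - 857 = -2046 - 857 = -2903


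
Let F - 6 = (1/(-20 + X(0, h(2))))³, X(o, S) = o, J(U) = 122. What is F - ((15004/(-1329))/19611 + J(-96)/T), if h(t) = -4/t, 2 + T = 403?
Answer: 476261164729381/83610164952000 ≈ 5.6962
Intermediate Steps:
T = 401 (T = -2 + 403 = 401)
F = 47999/8000 (F = 6 + (1/(-20 + 0))³ = 6 + (1/(-20))³ = 6 + (-1/20)³ = 6 - 1/8000 = 47999/8000 ≈ 5.9999)
F - ((15004/(-1329))/19611 + J(-96)/T) = 47999/8000 - ((15004/(-1329))/19611 + 122/401) = 47999/8000 - ((15004*(-1/1329))*(1/19611) + 122*(1/401)) = 47999/8000 - (-15004/1329*1/19611 + 122/401) = 47999/8000 - (-15004/26063019 + 122/401) = 47999/8000 - 1*3173671714/10451270619 = 47999/8000 - 3173671714/10451270619 = 476261164729381/83610164952000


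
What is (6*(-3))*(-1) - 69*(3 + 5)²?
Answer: -4398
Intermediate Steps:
(6*(-3))*(-1) - 69*(3 + 5)² = -18*(-1) - 69*8² = 18 - 69*64 = 18 - 4416 = -4398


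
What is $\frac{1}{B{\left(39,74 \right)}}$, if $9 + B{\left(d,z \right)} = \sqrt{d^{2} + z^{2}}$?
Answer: $\frac{9}{6916} + \frac{\sqrt{6997}}{6916} \approx 0.013396$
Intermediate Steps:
$B{\left(d,z \right)} = -9 + \sqrt{d^{2} + z^{2}}$
$\frac{1}{B{\left(39,74 \right)}} = \frac{1}{-9 + \sqrt{39^{2} + 74^{2}}} = \frac{1}{-9 + \sqrt{1521 + 5476}} = \frac{1}{-9 + \sqrt{6997}}$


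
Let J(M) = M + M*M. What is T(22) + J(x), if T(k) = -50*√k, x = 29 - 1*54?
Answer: 600 - 50*√22 ≈ 365.48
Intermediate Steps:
x = -25 (x = 29 - 54 = -25)
J(M) = M + M²
T(22) + J(x) = -50*√22 - 25*(1 - 25) = -50*√22 - 25*(-24) = -50*√22 + 600 = 600 - 50*√22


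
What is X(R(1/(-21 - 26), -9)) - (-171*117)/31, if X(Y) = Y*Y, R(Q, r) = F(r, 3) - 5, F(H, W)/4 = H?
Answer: 72118/31 ≈ 2326.4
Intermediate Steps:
F(H, W) = 4*H
R(Q, r) = -5 + 4*r (R(Q, r) = 4*r - 5 = -5 + 4*r)
X(Y) = Y²
X(R(1/(-21 - 26), -9)) - (-171*117)/31 = (-5 + 4*(-9))² - (-171*117)/31 = (-5 - 36)² - (-20007)/31 = (-41)² - 1*(-20007/31) = 1681 + 20007/31 = 72118/31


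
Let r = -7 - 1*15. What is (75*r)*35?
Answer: -57750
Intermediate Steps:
r = -22 (r = -7 - 15 = -22)
(75*r)*35 = (75*(-22))*35 = -1650*35 = -57750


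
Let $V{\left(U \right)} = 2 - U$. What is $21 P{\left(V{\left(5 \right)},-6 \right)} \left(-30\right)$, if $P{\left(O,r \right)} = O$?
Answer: $1890$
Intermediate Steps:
$21 P{\left(V{\left(5 \right)},-6 \right)} \left(-30\right) = 21 \left(2 - 5\right) \left(-30\right) = 21 \left(-3\right) \left(-30\right) = \left(-63\right) \left(-30\right) = 1890$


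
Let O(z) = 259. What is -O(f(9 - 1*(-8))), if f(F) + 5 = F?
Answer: -259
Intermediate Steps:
f(F) = -5 + F
-O(f(9 - 1*(-8))) = -1*259 = -259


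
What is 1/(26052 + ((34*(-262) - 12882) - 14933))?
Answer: -1/10671 ≈ -9.3712e-5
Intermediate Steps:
1/(26052 + ((34*(-262) - 12882) - 14933)) = 1/(26052 + ((-8908 - 12882) - 14933)) = 1/(26052 + (-21790 - 14933)) = 1/(26052 - 36723) = 1/(-10671) = -1/10671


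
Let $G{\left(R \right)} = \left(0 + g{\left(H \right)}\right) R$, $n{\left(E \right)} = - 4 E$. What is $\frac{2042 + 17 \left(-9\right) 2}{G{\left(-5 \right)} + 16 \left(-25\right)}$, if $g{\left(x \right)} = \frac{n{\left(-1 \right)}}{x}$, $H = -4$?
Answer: $- \frac{1736}{395} \approx -4.3949$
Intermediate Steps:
$g{\left(x \right)} = \frac{4}{x}$ ($g{\left(x \right)} = \frac{\left(-4\right) \left(-1\right)}{x} = \frac{4}{x}$)
$G{\left(R \right)} = - R$ ($G{\left(R \right)} = \left(0 + \frac{4}{-4}\right) R = \left(0 + 4 \left(- \frac{1}{4}\right)\right) R = \left(0 - 1\right) R = - R$)
$\frac{2042 + 17 \left(-9\right) 2}{G{\left(-5 \right)} + 16 \left(-25\right)} = \frac{2042 + 17 \left(-9\right) 2}{\left(-1\right) \left(-5\right) + 16 \left(-25\right)} = \frac{2042 - 306}{5 - 400} = \frac{2042 - 306}{-395} = 1736 \left(- \frac{1}{395}\right) = - \frac{1736}{395}$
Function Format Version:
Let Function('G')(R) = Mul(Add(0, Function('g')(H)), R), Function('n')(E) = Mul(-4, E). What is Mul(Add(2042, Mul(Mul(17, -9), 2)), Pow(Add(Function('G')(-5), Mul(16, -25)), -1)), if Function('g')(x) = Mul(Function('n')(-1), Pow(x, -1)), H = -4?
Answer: Rational(-1736, 395) ≈ -4.3949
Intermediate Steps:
Function('g')(x) = Mul(4, Pow(x, -1)) (Function('g')(x) = Mul(Mul(-4, -1), Pow(x, -1)) = Mul(4, Pow(x, -1)))
Function('G')(R) = Mul(-1, R) (Function('G')(R) = Mul(Add(0, Mul(4, Pow(-4, -1))), R) = Mul(Add(0, Mul(4, Rational(-1, 4))), R) = Mul(Add(0, -1), R) = Mul(-1, R))
Mul(Add(2042, Mul(Mul(17, -9), 2)), Pow(Add(Function('G')(-5), Mul(16, -25)), -1)) = Mul(Add(2042, Mul(Mul(17, -9), 2)), Pow(Add(Mul(-1, -5), Mul(16, -25)), -1)) = Mul(Add(2042, Mul(-153, 2)), Pow(Add(5, -400), -1)) = Mul(Add(2042, -306), Pow(-395, -1)) = Mul(1736, Rational(-1, 395)) = Rational(-1736, 395)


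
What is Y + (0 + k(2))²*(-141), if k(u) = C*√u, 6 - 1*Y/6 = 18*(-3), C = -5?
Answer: -6690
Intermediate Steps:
Y = 360 (Y = 36 - 108*(-3) = 36 - 6*(-54) = 36 + 324 = 360)
k(u) = -5*√u
Y + (0 + k(2))²*(-141) = 360 + (0 - 5*√2)²*(-141) = 360 + (-5*√2)²*(-141) = 360 + 50*(-141) = 360 - 7050 = -6690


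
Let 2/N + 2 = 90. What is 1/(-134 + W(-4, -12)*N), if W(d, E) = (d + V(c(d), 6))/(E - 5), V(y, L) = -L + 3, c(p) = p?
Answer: -748/100225 ≈ -0.0074632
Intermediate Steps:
N = 1/44 (N = 2/(-2 + 90) = 2/88 = 2*(1/88) = 1/44 ≈ 0.022727)
V(y, L) = 3 - L
W(d, E) = (-3 + d)/(-5 + E) (W(d, E) = (d + (3 - 1*6))/(E - 5) = (d + (3 - 6))/(-5 + E) = (d - 3)/(-5 + E) = (-3 + d)/(-5 + E))
1/(-134 + W(-4, -12)*N) = 1/(-134 + ((-3 - 4)/(-5 - 12))*(1/44)) = 1/(-134 + (-7/(-17))*(1/44)) = 1/(-134 - 1/17*(-7)*(1/44)) = 1/(-134 + (7/17)*(1/44)) = 1/(-134 + 7/748) = 1/(-100225/748) = -748/100225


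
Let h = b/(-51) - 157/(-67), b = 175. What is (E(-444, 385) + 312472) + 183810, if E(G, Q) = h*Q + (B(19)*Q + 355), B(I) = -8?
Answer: 1685052839/3417 ≈ 4.9314e+5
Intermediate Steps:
h = -3718/3417 (h = 175/(-51) - 157/(-67) = 175*(-1/51) - 157*(-1/67) = -175/51 + 157/67 = -3718/3417 ≈ -1.0881)
E(G, Q) = 355 - 31054*Q/3417 (E(G, Q) = -3718*Q/3417 + (-8*Q + 355) = -3718*Q/3417 + (355 - 8*Q) = 355 - 31054*Q/3417)
(E(-444, 385) + 312472) + 183810 = ((355 - 31054/3417*385) + 312472) + 183810 = ((355 - 11955790/3417) + 312472) + 183810 = (-10742755/3417 + 312472) + 183810 = 1056974069/3417 + 183810 = 1685052839/3417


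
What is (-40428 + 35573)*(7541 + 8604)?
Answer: -78383975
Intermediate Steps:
(-40428 + 35573)*(7541 + 8604) = -4855*16145 = -78383975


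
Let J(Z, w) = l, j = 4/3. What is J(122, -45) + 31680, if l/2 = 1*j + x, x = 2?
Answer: 95060/3 ≈ 31687.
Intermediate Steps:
j = 4/3 (j = 4*(⅓) = 4/3 ≈ 1.3333)
l = 20/3 (l = 2*(1*(4/3) + 2) = 2*(4/3 + 2) = 2*(10/3) = 20/3 ≈ 6.6667)
J(Z, w) = 20/3
J(122, -45) + 31680 = 20/3 + 31680 = 95060/3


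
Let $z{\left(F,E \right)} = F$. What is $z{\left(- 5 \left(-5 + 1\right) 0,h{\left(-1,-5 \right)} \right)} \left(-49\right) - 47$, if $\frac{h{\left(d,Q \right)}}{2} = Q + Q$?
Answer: $-47$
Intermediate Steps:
$h{\left(d,Q \right)} = 4 Q$ ($h{\left(d,Q \right)} = 2 \left(Q + Q\right) = 2 \cdot 2 Q = 4 Q$)
$z{\left(- 5 \left(-5 + 1\right) 0,h{\left(-1,-5 \right)} \right)} \left(-49\right) - 47 = - 5 \left(-5 + 1\right) 0 \left(-49\right) - 47 = - 5 \left(\left(-4\right) 0\right) \left(-49\right) - 47 = \left(-5\right) 0 \left(-49\right) - 47 = 0 \left(-49\right) - 47 = 0 - 47 = -47$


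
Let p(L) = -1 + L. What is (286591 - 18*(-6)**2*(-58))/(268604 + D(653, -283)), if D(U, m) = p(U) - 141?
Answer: 64835/53823 ≈ 1.2046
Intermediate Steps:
D(U, m) = -142 + U (D(U, m) = (-1 + U) - 141 = -142 + U)
(286591 - 18*(-6)**2*(-58))/(268604 + D(653, -283)) = (286591 - 18*(-6)**2*(-58))/(268604 + (-142 + 653)) = (286591 - 18*36*(-58))/(268604 + 511) = (286591 - 648*(-58))/269115 = (286591 + 37584)*(1/269115) = 324175*(1/269115) = 64835/53823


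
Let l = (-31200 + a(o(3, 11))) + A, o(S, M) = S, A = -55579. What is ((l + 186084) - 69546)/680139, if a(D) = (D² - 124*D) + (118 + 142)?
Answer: 29656/680139 ≈ 0.043603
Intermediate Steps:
a(D) = 260 + D² - 124*D (a(D) = (D² - 124*D) + 260 = 260 + D² - 124*D)
l = -86882 (l = (-31200 + (260 + 3² - 124*3)) - 55579 = (-31200 + (260 + 9 - 372)) - 55579 = (-31200 - 103) - 55579 = -31303 - 55579 = -86882)
((l + 186084) - 69546)/680139 = ((-86882 + 186084) - 69546)/680139 = (99202 - 69546)*(1/680139) = 29656*(1/680139) = 29656/680139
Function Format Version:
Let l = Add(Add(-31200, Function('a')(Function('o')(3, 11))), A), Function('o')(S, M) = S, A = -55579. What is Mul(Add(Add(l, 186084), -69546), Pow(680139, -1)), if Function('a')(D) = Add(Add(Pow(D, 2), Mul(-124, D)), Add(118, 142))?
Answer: Rational(29656, 680139) ≈ 0.043603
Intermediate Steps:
Function('a')(D) = Add(260, Pow(D, 2), Mul(-124, D)) (Function('a')(D) = Add(Add(Pow(D, 2), Mul(-124, D)), 260) = Add(260, Pow(D, 2), Mul(-124, D)))
l = -86882 (l = Add(Add(-31200, Add(260, Pow(3, 2), Mul(-124, 3))), -55579) = Add(Add(-31200, Add(260, 9, -372)), -55579) = Add(Add(-31200, -103), -55579) = Add(-31303, -55579) = -86882)
Mul(Add(Add(l, 186084), -69546), Pow(680139, -1)) = Mul(Add(Add(-86882, 186084), -69546), Pow(680139, -1)) = Mul(Add(99202, -69546), Rational(1, 680139)) = Mul(29656, Rational(1, 680139)) = Rational(29656, 680139)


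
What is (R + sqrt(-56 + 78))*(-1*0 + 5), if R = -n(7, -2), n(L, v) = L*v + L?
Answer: 35 + 5*sqrt(22) ≈ 58.452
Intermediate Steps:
n(L, v) = L + L*v
R = 7 (R = -7*(1 - 2) = -7*(-1) = -1*(-7) = 7)
(R + sqrt(-56 + 78))*(-1*0 + 5) = (7 + sqrt(-56 + 78))*(-1*0 + 5) = (7 + sqrt(22))*(0 + 5) = (7 + sqrt(22))*5 = 35 + 5*sqrt(22)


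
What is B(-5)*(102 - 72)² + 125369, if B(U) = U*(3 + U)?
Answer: 134369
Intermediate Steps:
B(-5)*(102 - 72)² + 125369 = (-5*(3 - 5))*(102 - 72)² + 125369 = -5*(-2)*30² + 125369 = 10*900 + 125369 = 9000 + 125369 = 134369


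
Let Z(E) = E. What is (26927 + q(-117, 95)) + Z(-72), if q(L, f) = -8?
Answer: 26847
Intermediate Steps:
(26927 + q(-117, 95)) + Z(-72) = (26927 - 8) - 72 = 26919 - 72 = 26847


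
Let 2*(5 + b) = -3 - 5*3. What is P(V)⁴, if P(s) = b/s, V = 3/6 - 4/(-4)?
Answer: 614656/81 ≈ 7588.3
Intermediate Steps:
b = -14 (b = -5 + (-3 - 5*3)/2 = -5 + (-3 - 15)/2 = -5 + (½)*(-18) = -5 - 9 = -14)
V = 3/2 (V = 3*(⅙) - 4*(-¼) = ½ + 1 = 3/2 ≈ 1.5000)
P(s) = -14/s
P(V)⁴ = (-14/3/2)⁴ = (-14*⅔)⁴ = (-28/3)⁴ = 614656/81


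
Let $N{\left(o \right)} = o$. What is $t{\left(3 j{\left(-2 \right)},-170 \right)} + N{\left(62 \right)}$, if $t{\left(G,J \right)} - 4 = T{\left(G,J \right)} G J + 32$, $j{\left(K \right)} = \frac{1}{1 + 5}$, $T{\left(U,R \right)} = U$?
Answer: $\frac{111}{2} \approx 55.5$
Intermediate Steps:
$j{\left(K \right)} = \frac{1}{6}$
$t{\left(G,J \right)} = 36 + J G^{2}$ ($t{\left(G,J \right)} = 4 + \left(G G J + 32\right) = 4 + \left(G^{2} J + 32\right) = 4 + \left(J G^{2} + 32\right) = 4 + \left(32 + J G^{2}\right) = 36 + J G^{2}$)
$t{\left(3 j{\left(-2 \right)},-170 \right)} + N{\left(62 \right)} = \left(36 - 170 \left(3 \cdot \frac{1}{6}\right)^{2}\right) + 62 = \left(36 - \frac{170}{4}\right) + 62 = \left(36 - \frac{85}{2}\right) + 62 = - \frac{13}{2} + 62 = \frac{111}{2}$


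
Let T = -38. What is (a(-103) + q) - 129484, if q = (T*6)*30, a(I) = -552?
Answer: -136876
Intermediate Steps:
q = -6840 (q = -38*6*30 = -228*30 = -6840)
(a(-103) + q) - 129484 = (-552 - 6840) - 129484 = -7392 - 129484 = -136876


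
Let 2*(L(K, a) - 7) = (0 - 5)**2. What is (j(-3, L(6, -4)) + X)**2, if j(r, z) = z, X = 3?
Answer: 2025/4 ≈ 506.25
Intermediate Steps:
L(K, a) = 39/2 (L(K, a) = 7 + (0 - 5)**2/2 = 7 + (1/2)*(-5)**2 = 7 + (1/2)*25 = 7 + 25/2 = 39/2)
(j(-3, L(6, -4)) + X)**2 = (39/2 + 3)**2 = (45/2)**2 = 2025/4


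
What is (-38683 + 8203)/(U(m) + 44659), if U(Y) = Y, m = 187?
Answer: -15240/22423 ≈ -0.67966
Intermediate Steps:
(-38683 + 8203)/(U(m) + 44659) = (-38683 + 8203)/(187 + 44659) = -30480/44846 = -30480*1/44846 = -15240/22423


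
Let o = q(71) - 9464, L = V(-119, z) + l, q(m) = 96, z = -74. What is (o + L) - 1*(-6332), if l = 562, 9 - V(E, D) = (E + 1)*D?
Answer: -11197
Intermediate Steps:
V(E, D) = 9 - D*(1 + E) (V(E, D) = 9 - (E + 1)*D = 9 - (1 + E)*D = 9 - D*(1 + E))
L = -8161 (L = (9 - 1*(-74) - 1*(-74)*(-119)) + 562 = (9 + 74 - 8806) + 562 = -8723 + 562 = -8161)
o = -9368 (o = 96 - 9464 = -9368)
(o + L) - 1*(-6332) = (-9368 - 8161) - 1*(-6332) = -17529 + 6332 = -11197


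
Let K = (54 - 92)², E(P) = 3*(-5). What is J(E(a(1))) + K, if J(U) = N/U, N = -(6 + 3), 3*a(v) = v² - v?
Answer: 7223/5 ≈ 1444.6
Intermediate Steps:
a(v) = -v/3 + v²/3 (a(v) = (v² - v)/3 = -v/3 + v²/3)
N = -9 (N = -1*9 = -9)
E(P) = -15
J(U) = -9/U
K = 1444 (K = (-38)² = 1444)
J(E(a(1))) + K = -9/(-15) + 1444 = -9*(-1/15) + 1444 = ⅗ + 1444 = 7223/5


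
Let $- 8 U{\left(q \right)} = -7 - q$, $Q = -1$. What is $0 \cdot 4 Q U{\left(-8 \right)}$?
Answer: $0$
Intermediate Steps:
$U{\left(q \right)} = \frac{7}{8} + \frac{q}{8}$ ($U{\left(q \right)} = - \frac{-7 - q}{8} = \frac{7}{8} + \frac{q}{8}$)
$0 \cdot 4 Q U{\left(-8 \right)} = 0 \cdot 4 \left(-1\right) \left(\frac{7}{8} + \frac{1}{8} \left(-8\right)\right) = 0 \left(-1\right) \left(\frac{7}{8} - 1\right) = 0 \left(- \frac{1}{8}\right) = 0$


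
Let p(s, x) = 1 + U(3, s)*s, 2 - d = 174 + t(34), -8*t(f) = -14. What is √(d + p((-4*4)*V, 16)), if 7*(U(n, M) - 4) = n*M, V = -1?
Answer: 3*√21/14 ≈ 0.98198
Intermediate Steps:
t(f) = 7/4 (t(f) = -⅛*(-14) = 7/4)
U(n, M) = 4 + M*n/7 (U(n, M) = 4 + (n*M)/7 = 4 + (M*n)/7 = 4 + M*n/7)
d = -695/4 (d = 2 - (174 + 7/4) = 2 - 1*703/4 = 2 - 703/4 = -695/4 ≈ -173.75)
p(s, x) = 1 + s*(4 + 3*s/7) (p(s, x) = 1 + (4 + (⅐)*s*3)*s = 1 + (4 + 3*s/7)*s = 1 + s*(4 + 3*s/7))
√(d + p((-4*4)*V, 16)) = √(-695/4 + (1 + (-4*4*(-1))*(28 + 3*(-4*4*(-1)))/7)) = √(-695/4 + (1 + (-16*(-1))*(28 + 3*(-16*(-1)))/7)) = √(-695/4 + (1 + (⅐)*16*(28 + 3*16))) = √(-695/4 + (1 + (⅐)*16*(28 + 48))) = √(-695/4 + (1 + (⅐)*16*76)) = √(-695/4 + (1 + 1216/7)) = √(-695/4 + 1223/7) = √(27/28) = 3*√21/14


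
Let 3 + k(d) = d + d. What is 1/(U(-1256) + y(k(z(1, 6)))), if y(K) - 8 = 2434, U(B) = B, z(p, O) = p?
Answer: 1/1186 ≈ 0.00084317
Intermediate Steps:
k(d) = -3 + 2*d (k(d) = -3 + (d + d) = -3 + 2*d)
y(K) = 2442 (y(K) = 8 + 2434 = 2442)
1/(U(-1256) + y(k(z(1, 6)))) = 1/(-1256 + 2442) = 1/1186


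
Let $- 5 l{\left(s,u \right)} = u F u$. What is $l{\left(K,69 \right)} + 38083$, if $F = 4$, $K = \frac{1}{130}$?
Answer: $\frac{171371}{5} \approx 34274.0$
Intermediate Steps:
$K = \frac{1}{130} \approx 0.0076923$
$l{\left(s,u \right)} = - \frac{4 u^{2}}{5}$ ($l{\left(s,u \right)} = - \frac{u 4 u}{5} = - \frac{4 u u}{5} = - \frac{4 u^{2}}{5}$)
$l{\left(K,69 \right)} + 38083 = - \frac{4 \cdot 69^{2}}{5} + 38083 = \left(- \frac{4}{5}\right) 4761 + 38083 = - \frac{19044}{5} + 38083 = \frac{171371}{5}$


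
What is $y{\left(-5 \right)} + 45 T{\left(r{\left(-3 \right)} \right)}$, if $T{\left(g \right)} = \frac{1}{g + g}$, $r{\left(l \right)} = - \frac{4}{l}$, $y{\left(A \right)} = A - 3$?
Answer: $\frac{71}{8} \approx 8.875$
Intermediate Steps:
$y{\left(A \right)} = -3 + A$
$T{\left(g \right)} = \frac{1}{2 g}$
$y{\left(-5 \right)} + 45 T{\left(r{\left(-3 \right)} \right)} = \left(-3 - 5\right) + 45 \frac{1}{2 \left(- \frac{4}{-3}\right)} = -8 + 45 \frac{1}{2 \left(\left(-4\right) \left(- \frac{1}{3}\right)\right)} = -8 + 45 \frac{1}{2 \cdot \frac{4}{3}} = -8 + 45 \cdot \frac{1}{2} \cdot \frac{3}{4} = -8 + 45 \cdot \frac{3}{8} = -8 + \frac{135}{8} = \frac{71}{8}$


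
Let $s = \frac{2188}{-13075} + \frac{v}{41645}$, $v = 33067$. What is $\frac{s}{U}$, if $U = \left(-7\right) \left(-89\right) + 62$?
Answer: $\frac{68246353}{74597647375} \approx 0.00091486$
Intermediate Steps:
$U = 685$ ($U = 623 + 62 = 685$)
$s = \frac{68246353}{108901675}$ ($s = \frac{2188}{-13075} + \frac{33067}{41645} = 2188 \left(- \frac{1}{13075}\right) + 33067 \cdot \frac{1}{41645} = - \frac{2188}{13075} + \frac{33067}{41645} = \frac{68246353}{108901675} \approx 0.62668$)
$\frac{s}{U} = \frac{68246353}{108901675 \cdot 685} = \frac{68246353}{108901675} \cdot \frac{1}{685} = \frac{68246353}{74597647375}$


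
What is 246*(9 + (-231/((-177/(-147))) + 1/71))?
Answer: -188408694/4189 ≈ -44977.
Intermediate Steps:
246*(9 + (-231/((-177/(-147))) + 1/71)) = 246*(9 + (-231/((-177*(-1/147))) + 1*(1/71))) = 246*(9 + (-231/59/49 + 1/71)) = 246*(9 + (-231*49/59 + 1/71)) = 246*(9 + (-11319/59 + 1/71)) = 246*(9 - 803590/4189) = 246*(-765889/4189) = -188408694/4189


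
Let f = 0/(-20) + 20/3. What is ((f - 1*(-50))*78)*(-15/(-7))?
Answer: 66300/7 ≈ 9471.4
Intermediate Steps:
f = 20/3 (f = 0*(-1/20) + 20*(⅓) = 0 + 20/3 = 20/3 ≈ 6.6667)
((f - 1*(-50))*78)*(-15/(-7)) = ((20/3 - 1*(-50))*78)*(-15/(-7)) = ((20/3 + 50)*78)*(-15*(-⅐)) = ((170/3)*78)*(15/7) = 4420*(15/7) = 66300/7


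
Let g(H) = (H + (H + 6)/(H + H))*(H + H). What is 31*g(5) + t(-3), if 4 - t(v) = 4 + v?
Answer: 1894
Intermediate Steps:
g(H) = 2*H*(H + (6 + H)/(2*H)) (g(H) = (H + (6 + H)/((2*H)))*(2*H) = (H + (6 + H)*(1/(2*H)))*(2*H) = (H + (6 + H)/(2*H))*(2*H) = 2*H*(H + (6 + H)/(2*H)))
t(v) = -v (t(v) = 4 - (4 + v) = 4 + (-4 - v) = -v)
31*g(5) + t(-3) = 31*(6 + 5 + 2*5²) - 1*(-3) = 31*(6 + 5 + 2*25) + 3 = 31*(6 + 5 + 50) + 3 = 31*61 + 3 = 1891 + 3 = 1894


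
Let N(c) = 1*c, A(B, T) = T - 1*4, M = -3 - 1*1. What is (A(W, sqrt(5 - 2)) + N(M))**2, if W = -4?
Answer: (8 - sqrt(3))**2 ≈ 39.287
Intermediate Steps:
M = -4 (M = -3 - 1 = -4)
A(B, T) = -4 + T (A(B, T) = T - 4 = -4 + T)
N(c) = c
(A(W, sqrt(5 - 2)) + N(M))**2 = ((-4 + sqrt(5 - 2)) - 4)**2 = ((-4 + sqrt(3)) - 4)**2 = (-8 + sqrt(3))**2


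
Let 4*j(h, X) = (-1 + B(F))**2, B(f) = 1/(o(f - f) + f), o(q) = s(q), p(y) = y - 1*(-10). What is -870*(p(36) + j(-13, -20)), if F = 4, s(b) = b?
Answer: -1284555/32 ≈ -40142.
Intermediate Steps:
p(y) = 10 + y (p(y) = y + 10 = 10 + y)
o(q) = q
B(f) = 1/f (B(f) = 1/((f - f) + f) = 1/(0 + f) = 1/f)
j(h, X) = 9/64 (j(h, X) = (-1 + 1/4)**2/4 = (-3/4)**2/4 = (1/4)*(9/16) = 9/64)
-870*(p(36) + j(-13, -20)) = -870*((10 + 36) + 9/64) = -870*(46 + 9/64) = -870*2953/64 = -1284555/32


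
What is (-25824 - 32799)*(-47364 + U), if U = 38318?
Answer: 530303658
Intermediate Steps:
(-25824 - 32799)*(-47364 + U) = (-25824 - 32799)*(-47364 + 38318) = -58623*(-9046) = 530303658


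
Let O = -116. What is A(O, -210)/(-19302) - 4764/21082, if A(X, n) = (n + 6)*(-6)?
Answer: -9813258/33910397 ≈ -0.28939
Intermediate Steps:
A(X, n) = -36 - 6*n (A(X, n) = (6 + n)*(-6) = -36 - 6*n)
A(O, -210)/(-19302) - 4764/21082 = (-36 - 6*(-210))/(-19302) - 4764/21082 = (-36 + 1260)*(-1/19302) - 4764*1/21082 = 1224*(-1/19302) - 2382/10541 = -204/3217 - 2382/10541 = -9813258/33910397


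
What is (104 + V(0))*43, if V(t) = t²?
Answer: 4472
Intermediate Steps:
(104 + V(0))*43 = (104 + 0²)*43 = (104 + 0)*43 = 104*43 = 4472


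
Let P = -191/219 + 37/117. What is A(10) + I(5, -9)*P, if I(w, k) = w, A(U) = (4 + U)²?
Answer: 1650296/8541 ≈ 193.22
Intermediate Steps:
P = -4748/8541 (P = -191*1/219 + 37*(1/117) = -191/219 + 37/117 = -4748/8541 ≈ -0.55591)
A(10) + I(5, -9)*P = (4 + 10)² + 5*(-4748/8541) = 14² - 23740/8541 = 196 - 23740/8541 = 1650296/8541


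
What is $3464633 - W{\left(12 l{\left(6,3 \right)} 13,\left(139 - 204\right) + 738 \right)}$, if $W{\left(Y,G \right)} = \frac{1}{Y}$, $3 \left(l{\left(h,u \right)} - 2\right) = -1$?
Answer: $\frac{900804579}{260} \approx 3.4646 \cdot 10^{6}$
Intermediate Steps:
$l{\left(h,u \right)} = \frac{5}{3}$ ($l{\left(h,u \right)} = 2 + \frac{1}{3} \left(-1\right) = 2 - \frac{1}{3} = \frac{5}{3}$)
$3464633 - W{\left(12 l{\left(6,3 \right)} 13,\left(139 - 204\right) + 738 \right)} = 3464633 - \frac{1}{12 \cdot \frac{5}{3} \cdot 13} = 3464633 - \frac{1}{20 \cdot 13} = 3464633 - \frac{1}{260} = \frac{900804579}{260}$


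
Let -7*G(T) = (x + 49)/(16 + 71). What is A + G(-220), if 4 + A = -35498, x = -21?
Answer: -3088678/87 ≈ -35502.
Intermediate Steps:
G(T) = -4/87 (G(T) = -(-21 + 49)/(7*(16 + 71)) = -4/87)
A = -35502 (A = -4 - 35498 = -35502)
A + G(-220) = -35502 - 4/87 = -3088678/87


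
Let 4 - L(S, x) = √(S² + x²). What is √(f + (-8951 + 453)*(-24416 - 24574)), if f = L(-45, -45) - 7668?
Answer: √(416309356 - 45*√2) ≈ 20404.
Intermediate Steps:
L(S, x) = 4 - √(S² + x²)
f = -7664 - 45*√2 (f = (4 - √((-45)² + (-45)²)) - 7668 = (4 - √(2025 + 2025)) - 7668 = (4 - √4050) - 7668 = (4 - 45*√2) - 7668 = -7664 - 45*√2 ≈ -7727.6)
√(f + (-8951 + 453)*(-24416 - 24574)) = √((-7664 - 45*√2) + (-8951 + 453)*(-24416 - 24574)) = √((-7664 - 45*√2) - 8498*(-48990)) = √((-7664 - 45*√2) + 416317020) = √(416309356 - 45*√2)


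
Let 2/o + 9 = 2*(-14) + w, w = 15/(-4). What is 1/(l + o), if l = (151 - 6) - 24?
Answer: 163/19715 ≈ 0.0082678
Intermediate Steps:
w = -15/4 (w = 15*(-1/4) = -15/4 ≈ -3.7500)
l = 121 (l = 145 - 24 = 121)
o = -8/163 (o = 2/(-9 + (2*(-14) - 15/4)) = 2/(-9 + (-28 - 15/4)) = 2/(-9 - 127/4) = 2/(-163/4) = 2*(-4/163) = -8/163 ≈ -0.049080)
1/(l + o) = 1/(121 - 8/163) = 1/(19715/163) = 163/19715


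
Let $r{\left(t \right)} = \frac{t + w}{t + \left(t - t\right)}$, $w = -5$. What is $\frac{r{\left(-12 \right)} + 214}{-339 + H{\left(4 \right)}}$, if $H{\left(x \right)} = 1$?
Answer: $- \frac{2585}{4056} \approx -0.63733$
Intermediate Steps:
$r{\left(t \right)} = \frac{-5 + t}{t}$ ($r{\left(t \right)} = \frac{t - 5}{t + \left(t - t\right)} = \frac{-5 + t}{t + 0} = \frac{-5 + t}{t}$)
$\frac{r{\left(-12 \right)} + 214}{-339 + H{\left(4 \right)}} = \frac{\frac{-5 - 12}{-12} + 214}{-339 + 1} = \frac{\left(- \frac{1}{12}\right) \left(-17\right) + 214}{-338} = \left(\frac{17}{12} + 214\right) \left(- \frac{1}{338}\right) = \frac{2585}{12} \left(- \frac{1}{338}\right) = - \frac{2585}{4056}$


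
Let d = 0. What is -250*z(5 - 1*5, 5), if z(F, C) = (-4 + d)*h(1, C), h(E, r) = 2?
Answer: 2000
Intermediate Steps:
z(F, C) = -8 (z(F, C) = (-4 + 0)*2 = -4*2 = -8)
-250*z(5 - 1*5, 5) = -250*(-8) = 2000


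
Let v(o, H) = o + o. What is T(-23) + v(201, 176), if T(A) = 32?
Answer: 434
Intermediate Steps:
v(o, H) = 2*o
T(-23) + v(201, 176) = 32 + 2*201 = 32 + 402 = 434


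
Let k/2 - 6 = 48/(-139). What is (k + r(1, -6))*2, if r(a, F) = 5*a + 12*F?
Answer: -15482/139 ≈ -111.38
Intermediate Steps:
k = 1572/139 (k = 12 + 2*(48/(-139)) = 12 + 2*(48*(-1/139)) = 12 + 2*(-48/139) = 12 - 96/139 = 1572/139 ≈ 11.309)
(k + r(1, -6))*2 = (1572/139 + (5*1 + 12*(-6)))*2 = (1572/139 + (5 - 72))*2 = (1572/139 - 67)*2 = -7741/139*2 = -15482/139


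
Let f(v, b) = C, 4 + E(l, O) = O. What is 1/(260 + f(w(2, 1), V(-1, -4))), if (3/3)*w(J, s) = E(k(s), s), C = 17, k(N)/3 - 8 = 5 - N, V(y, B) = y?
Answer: 1/277 ≈ 0.0036101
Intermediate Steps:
k(N) = 39 - 3*N (k(N) = 24 + 3*(5 - N) = 24 + (15 - 3*N) = 39 - 3*N)
E(l, O) = -4 + O
w(J, s) = -4 + s
f(v, b) = 17
1/(260 + f(w(2, 1), V(-1, -4))) = 1/(260 + 17) = 1/277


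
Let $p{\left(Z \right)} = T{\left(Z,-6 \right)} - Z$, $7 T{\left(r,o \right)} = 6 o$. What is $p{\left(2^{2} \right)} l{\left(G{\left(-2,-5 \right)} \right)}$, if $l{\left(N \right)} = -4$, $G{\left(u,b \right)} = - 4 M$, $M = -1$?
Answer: $\frac{256}{7} \approx 36.571$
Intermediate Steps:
$T{\left(r,o \right)} = \frac{6 o}{7}$
$G{\left(u,b \right)} = 4$ ($G{\left(u,b \right)} = \left(-4\right) \left(-1\right) = 4$)
$p{\left(Z \right)} = - \frac{36}{7} - Z$ ($p{\left(Z \right)} = \frac{6}{7} \left(-6\right) - Z = - \frac{36}{7} - Z$)
$p{\left(2^{2} \right)} l{\left(G{\left(-2,-5 \right)} \right)} = \left(- \frac{36}{7} - 2^{2}\right) \left(-4\right) = \left(- \frac{36}{7} - 4\right) \left(-4\right) = \left(- \frac{64}{7}\right) \left(-4\right) = \frac{256}{7}$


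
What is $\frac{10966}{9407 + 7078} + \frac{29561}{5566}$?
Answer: $\frac{548349841}{91755510} \approx 5.9762$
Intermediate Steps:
$\frac{10966}{9407 + 7078} + \frac{29561}{5566} = \frac{10966}{16485} + 29561 \cdot \frac{1}{5566} = 10966 \cdot \frac{1}{16485} + \frac{29561}{5566} = \frac{10966}{16485} + \frac{29561}{5566} = \frac{548349841}{91755510}$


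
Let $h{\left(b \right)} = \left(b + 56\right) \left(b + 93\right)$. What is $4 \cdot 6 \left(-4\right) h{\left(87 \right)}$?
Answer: $-2471040$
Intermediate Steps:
$h{\left(b \right)} = \left(56 + b\right) \left(93 + b\right)$
$4 \cdot 6 \left(-4\right) h{\left(87 \right)} = 4 \cdot 6 \left(-4\right) \left(5208 + 87^{2} + 149 \cdot 87\right) = 24 \left(-4\right) \left(5208 + 7569 + 12963\right) = \left(-96\right) 25740 = -2471040$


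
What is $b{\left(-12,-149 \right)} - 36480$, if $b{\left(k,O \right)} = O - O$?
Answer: $-36480$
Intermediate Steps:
$b{\left(k,O \right)} = 0$
$b{\left(-12,-149 \right)} - 36480 = 0 - 36480 = -36480$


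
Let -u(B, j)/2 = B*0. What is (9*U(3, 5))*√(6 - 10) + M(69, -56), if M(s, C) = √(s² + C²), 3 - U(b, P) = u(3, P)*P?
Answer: √7897 + 54*I ≈ 88.865 + 54.0*I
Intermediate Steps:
u(B, j) = 0 (u(B, j) = -2*B*0 = -2*0 = 0)
U(b, P) = 3 (U(b, P) = 3 - 0*P = 3 - 1*0 = 3 + 0 = 3)
M(s, C) = √(C² + s²)
(9*U(3, 5))*√(6 - 10) + M(69, -56) = (9*3)*√(6 - 10) + √((-56)² + 69²) = 27*√(-4) + √(3136 + 4761) = 27*(2*I) + √7897 = 54*I + √7897 = √7897 + 54*I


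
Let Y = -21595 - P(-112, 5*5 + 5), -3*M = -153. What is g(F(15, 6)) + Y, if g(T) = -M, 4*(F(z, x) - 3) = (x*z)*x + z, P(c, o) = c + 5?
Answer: -21539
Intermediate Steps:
P(c, o) = 5 + c
F(z, x) = 3 + z/4 + z*x**2/4 (F(z, x) = 3 + ((x*z)*x + z)/4 = 3 + (z*x**2 + z)/4 = 3 + (z + z*x**2)/4 = 3 + (z/4 + z*x**2/4) = 3 + z/4 + z*x**2/4)
M = 51 (M = -1/3*(-153) = 51)
g(T) = -51 (g(T) = -1*51 = -51)
Y = -21488 (Y = -21595 - (5 - 112) = -21595 - 1*(-107) = -21595 + 107 = -21488)
g(F(15, 6)) + Y = -51 - 21488 = -21539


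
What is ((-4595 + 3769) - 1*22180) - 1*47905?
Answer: -70911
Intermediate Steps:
((-4595 + 3769) - 1*22180) - 1*47905 = (-826 - 22180) - 47905 = -23006 - 47905 = -70911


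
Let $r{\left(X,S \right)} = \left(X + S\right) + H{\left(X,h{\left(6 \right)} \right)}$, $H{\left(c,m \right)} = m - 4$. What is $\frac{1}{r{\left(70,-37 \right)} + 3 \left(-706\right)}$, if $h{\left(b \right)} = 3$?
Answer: $- \frac{1}{2086} \approx -0.00047939$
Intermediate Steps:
$H{\left(c,m \right)} = -4 + m$
$r{\left(X,S \right)} = -1 + S + X$ ($r{\left(X,S \right)} = \left(X + S\right) + \left(-4 + 3\right) = \left(S + X\right) - 1 = -1 + S + X$)
$\frac{1}{r{\left(70,-37 \right)} + 3 \left(-706\right)} = \frac{1}{\left(-1 - 37 + 70\right) + 3 \left(-706\right)} = \frac{1}{32 - 2118} = \frac{1}{-2086} = - \frac{1}{2086}$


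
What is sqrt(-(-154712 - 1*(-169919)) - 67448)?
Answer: I*sqrt(82655) ≈ 287.5*I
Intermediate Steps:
sqrt(-(-154712 - 1*(-169919)) - 67448) = sqrt(-(-154712 + 169919) - 67448) = sqrt(-1*15207 - 67448) = sqrt(-15207 - 67448) = sqrt(-82655) = I*sqrt(82655)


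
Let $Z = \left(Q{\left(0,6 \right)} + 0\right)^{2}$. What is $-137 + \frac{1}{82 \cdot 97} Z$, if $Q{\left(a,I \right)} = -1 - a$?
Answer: $- \frac{1089697}{7954} \approx -137.0$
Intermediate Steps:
$Z = 1$ ($Z = \left(\left(-1 - 0\right) + 0\right)^{2} = \left(\left(-1 + 0\right) + 0\right)^{2} = \left(-1 + 0\right)^{2} = \left(-1\right)^{2} = 1$)
$-137 + \frac{1}{82 \cdot 97} Z = -137 + \frac{1}{82 \cdot 97} \cdot 1 = -137 + \frac{1}{82} \cdot \frac{1}{97} \cdot 1 = -137 + \frac{1}{7954} \cdot 1 = -137 + \frac{1}{7954} = - \frac{1089697}{7954}$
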